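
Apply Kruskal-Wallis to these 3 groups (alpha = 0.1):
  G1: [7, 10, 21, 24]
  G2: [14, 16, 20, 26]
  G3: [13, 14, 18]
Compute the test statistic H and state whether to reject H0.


Step 1: Combine all N = 11 observations and assign midranks.
sorted (value, group, rank): (7,G1,1), (10,G1,2), (13,G3,3), (14,G2,4.5), (14,G3,4.5), (16,G2,6), (18,G3,7), (20,G2,8), (21,G1,9), (24,G1,10), (26,G2,11)
Step 2: Sum ranks within each group.
R_1 = 22 (n_1 = 4)
R_2 = 29.5 (n_2 = 4)
R_3 = 14.5 (n_3 = 3)
Step 3: H = 12/(N(N+1)) * sum(R_i^2/n_i) - 3(N+1)
     = 12/(11*12) * (22^2/4 + 29.5^2/4 + 14.5^2/3) - 3*12
     = 0.090909 * 408.646 - 36
     = 1.149621.
Step 4: Ties present; correction factor C = 1 - 6/(11^3 - 11) = 0.995455. Corrected H = 1.149621 / 0.995455 = 1.154871.
Step 5: Under H0, H ~ chi^2(2); p-value = 0.561336.
Step 6: alpha = 0.1. fail to reject H0.

H = 1.1549, df = 2, p = 0.561336, fail to reject H0.


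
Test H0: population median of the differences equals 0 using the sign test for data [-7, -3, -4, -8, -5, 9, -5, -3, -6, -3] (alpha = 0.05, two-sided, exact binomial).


Step 1: Discard zero differences. Original n = 10; n_eff = number of nonzero differences = 10.
Nonzero differences (with sign): -7, -3, -4, -8, -5, +9, -5, -3, -6, -3
Step 2: Count signs: positive = 1, negative = 9.
Step 3: Under H0: P(positive) = 0.5, so the number of positives S ~ Bin(10, 0.5).
Step 4: Two-sided exact p-value = sum of Bin(10,0.5) probabilities at or below the observed probability = 0.021484.
Step 5: alpha = 0.05. reject H0.

n_eff = 10, pos = 1, neg = 9, p = 0.021484, reject H0.


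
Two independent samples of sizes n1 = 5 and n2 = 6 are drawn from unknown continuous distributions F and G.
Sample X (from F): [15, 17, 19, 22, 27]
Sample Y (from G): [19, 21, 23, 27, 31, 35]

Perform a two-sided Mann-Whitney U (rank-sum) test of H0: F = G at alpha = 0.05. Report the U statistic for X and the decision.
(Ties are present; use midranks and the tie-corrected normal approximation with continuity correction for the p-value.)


Step 1: Combine and sort all 11 observations; assign midranks.
sorted (value, group): (15,X), (17,X), (19,X), (19,Y), (21,Y), (22,X), (23,Y), (27,X), (27,Y), (31,Y), (35,Y)
ranks: 15->1, 17->2, 19->3.5, 19->3.5, 21->5, 22->6, 23->7, 27->8.5, 27->8.5, 31->10, 35->11
Step 2: Rank sum for X: R1 = 1 + 2 + 3.5 + 6 + 8.5 = 21.
Step 3: U_X = R1 - n1(n1+1)/2 = 21 - 5*6/2 = 21 - 15 = 6.
       U_Y = n1*n2 - U_X = 30 - 6 = 24.
Step 4: Ties are present, so use the tie-corrected normal approximation (with continuity correction) for the p-value.
Step 5: p-value = 0.119000; compare to alpha = 0.05. fail to reject H0.

U_X = 6, p = 0.119000, fail to reject H0 at alpha = 0.05.


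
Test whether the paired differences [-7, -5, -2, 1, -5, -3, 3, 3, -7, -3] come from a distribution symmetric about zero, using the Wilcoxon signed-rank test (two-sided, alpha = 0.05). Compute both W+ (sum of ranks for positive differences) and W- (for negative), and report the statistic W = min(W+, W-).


Step 1: Drop any zero differences (none here) and take |d_i|.
|d| = [7, 5, 2, 1, 5, 3, 3, 3, 7, 3]
Step 2: Midrank |d_i| (ties get averaged ranks).
ranks: |7|->9.5, |5|->7.5, |2|->2, |1|->1, |5|->7.5, |3|->4.5, |3|->4.5, |3|->4.5, |7|->9.5, |3|->4.5
Step 3: Attach original signs; sum ranks with positive sign and with negative sign.
W+ = 1 + 4.5 + 4.5 = 10
W- = 9.5 + 7.5 + 2 + 7.5 + 4.5 + 9.5 + 4.5 = 45
(Check: W+ + W- = 55 should equal n(n+1)/2 = 55.)
Step 4: Test statistic W = min(W+, W-) = 10.
Step 5: Ties in |d|, so use the tie-corrected normal approximation.
        E[W] = n(n+1)/4 = 10*11/4 = 27.5.
        Tie groups: |d|=3 (t=4), |d|=5 (t=2), |d|=7 (t=2); sum(t^3 - t) = 72.
        Var[W] = n(n+1)(2n+1)/24 - sum(t^3-t)/48 = 2310/24 - 72/48 = 94.75.
        z = (W - E[W]) / sqrt(Var[W]) = (10 - 27.5) / 9.7340 = -1.7978.
        Two-sided p = 2*Phi(z) = 0.072204.
Step 6: alpha = 0.05. fail to reject H0.

W+ = 10, W- = 45, W = min = 10, p = 0.072204, fail to reject H0.


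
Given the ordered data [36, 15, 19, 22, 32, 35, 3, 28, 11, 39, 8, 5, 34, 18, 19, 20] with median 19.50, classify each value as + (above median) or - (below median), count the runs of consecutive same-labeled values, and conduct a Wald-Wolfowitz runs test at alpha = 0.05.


Step 1: Compute median = 19.50; label A = above, B = below.
Labels in order: ABBAAABABABBABBA  (n_A = 8, n_B = 8)
Step 2: Count runs R = 11.
Step 3: Under H0 (random ordering), E[R] = 2*n_A*n_B/(n_A+n_B) + 1 = 2*8*8/16 + 1 = 9.0000.
        Var[R] = 2*n_A*n_B*(2*n_A*n_B - n_A - n_B) / ((n_A+n_B)^2 * (n_A+n_B-1)) = 14336/3840 = 3.7333.
        SD[R] = 1.9322.
Step 4: Continuity-corrected z = (R - 0.5 - E[R]) / SD[R] = (11 - 0.5 - 9.0000) / 1.9322 = 0.7763.
Step 5: Two-sided p-value via normal approximation = 2*(1 - Phi(|z|)) = 0.437558.
Step 6: alpha = 0.05. fail to reject H0.

R = 11, z = 0.7763, p = 0.437558, fail to reject H0.


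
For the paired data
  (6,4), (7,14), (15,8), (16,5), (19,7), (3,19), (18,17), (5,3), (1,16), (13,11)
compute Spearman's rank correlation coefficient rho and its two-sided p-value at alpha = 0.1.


Step 1: Rank x and y separately (midranks; no ties here).
rank(x): 6->4, 7->5, 15->7, 16->8, 19->10, 3->2, 18->9, 5->3, 1->1, 13->6
rank(y): 4->2, 14->7, 8->5, 5->3, 7->4, 19->10, 17->9, 3->1, 16->8, 11->6
Step 2: d_i = R_x(i) - R_y(i); compute d_i^2.
  (4-2)^2=4, (5-7)^2=4, (7-5)^2=4, (8-3)^2=25, (10-4)^2=36, (2-10)^2=64, (9-9)^2=0, (3-1)^2=4, (1-8)^2=49, (6-6)^2=0
sum(d^2) = 190.
Step 3: rho = 1 - 6*190 / (10*(10^2 - 1)) = 1 - 1140/990 = -0.151515.
Step 4: Under H0, t = rho * sqrt((n-2)/(1-rho^2)) = -0.4336 ~ t(8).
Step 5: Two-sided p-value from the t-distribution with 8 df = 0.676065.
Step 6: alpha = 0.1. fail to reject H0.

rho = -0.1515, p = 0.676065, fail to reject H0 at alpha = 0.1.


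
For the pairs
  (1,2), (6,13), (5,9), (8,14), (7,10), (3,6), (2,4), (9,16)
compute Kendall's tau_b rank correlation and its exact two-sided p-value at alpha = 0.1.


Step 1: Enumerate the 28 unordered pairs (i,j) with i<j and classify each by sign(x_j-x_i) * sign(y_j-y_i).
  (1,2):dx=+5,dy=+11->C; (1,3):dx=+4,dy=+7->C; (1,4):dx=+7,dy=+12->C; (1,5):dx=+6,dy=+8->C
  (1,6):dx=+2,dy=+4->C; (1,7):dx=+1,dy=+2->C; (1,8):dx=+8,dy=+14->C; (2,3):dx=-1,dy=-4->C
  (2,4):dx=+2,dy=+1->C; (2,5):dx=+1,dy=-3->D; (2,6):dx=-3,dy=-7->C; (2,7):dx=-4,dy=-9->C
  (2,8):dx=+3,dy=+3->C; (3,4):dx=+3,dy=+5->C; (3,5):dx=+2,dy=+1->C; (3,6):dx=-2,dy=-3->C
  (3,7):dx=-3,dy=-5->C; (3,8):dx=+4,dy=+7->C; (4,5):dx=-1,dy=-4->C; (4,6):dx=-5,dy=-8->C
  (4,7):dx=-6,dy=-10->C; (4,8):dx=+1,dy=+2->C; (5,6):dx=-4,dy=-4->C; (5,7):dx=-5,dy=-6->C
  (5,8):dx=+2,dy=+6->C; (6,7):dx=-1,dy=-2->C; (6,8):dx=+6,dy=+10->C; (7,8):dx=+7,dy=+12->C
Step 2: C = 27, D = 1, total pairs = 28.
Step 3: tau = (C - D)/(n(n-1)/2) = (27 - 1)/28 = 0.928571.
Step 4: Exact two-sided p-value (enumerate n! = 40320 permutations of y under H0): p = 0.000397.
Step 5: alpha = 0.1. reject H0.

tau_b = 0.9286 (C=27, D=1), p = 0.000397, reject H0.


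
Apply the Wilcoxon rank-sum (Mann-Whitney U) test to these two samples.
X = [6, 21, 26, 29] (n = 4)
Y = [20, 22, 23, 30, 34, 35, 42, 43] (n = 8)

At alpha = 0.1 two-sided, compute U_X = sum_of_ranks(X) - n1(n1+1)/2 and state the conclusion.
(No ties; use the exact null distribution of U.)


Step 1: Combine and sort all 12 observations; assign midranks.
sorted (value, group): (6,X), (20,Y), (21,X), (22,Y), (23,Y), (26,X), (29,X), (30,Y), (34,Y), (35,Y), (42,Y), (43,Y)
ranks: 6->1, 20->2, 21->3, 22->4, 23->5, 26->6, 29->7, 30->8, 34->9, 35->10, 42->11, 43->12
Step 2: Rank sum for X: R1 = 1 + 3 + 6 + 7 = 17.
Step 3: U_X = R1 - n1(n1+1)/2 = 17 - 4*5/2 = 17 - 10 = 7.
       U_Y = n1*n2 - U_X = 32 - 7 = 25.
Step 4: No ties, so the exact null distribution of U (based on enumerating the C(12,4) = 495 equally likely rank assignments) gives the two-sided p-value.
Step 5: p-value = 0.153535; compare to alpha = 0.1. fail to reject H0.

U_X = 7, p = 0.153535, fail to reject H0 at alpha = 0.1.


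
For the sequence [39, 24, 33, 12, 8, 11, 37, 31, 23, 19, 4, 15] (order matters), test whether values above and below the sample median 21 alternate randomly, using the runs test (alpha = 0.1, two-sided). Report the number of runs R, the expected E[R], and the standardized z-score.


Step 1: Compute median = 21; label A = above, B = below.
Labels in order: AAABBBAAABBB  (n_A = 6, n_B = 6)
Step 2: Count runs R = 4.
Step 3: Under H0 (random ordering), E[R] = 2*n_A*n_B/(n_A+n_B) + 1 = 2*6*6/12 + 1 = 7.0000.
        Var[R] = 2*n_A*n_B*(2*n_A*n_B - n_A - n_B) / ((n_A+n_B)^2 * (n_A+n_B-1)) = 4320/1584 = 2.7273.
        SD[R] = 1.6514.
Step 4: Continuity-corrected z = (R + 0.5 - E[R]) / SD[R] = (4 + 0.5 - 7.0000) / 1.6514 = -1.5138.
Step 5: Two-sided p-value via normal approximation = 2*(1 - Phi(|z|)) = 0.130070.
Step 6: alpha = 0.1. fail to reject H0.

R = 4, z = -1.5138, p = 0.130070, fail to reject H0.


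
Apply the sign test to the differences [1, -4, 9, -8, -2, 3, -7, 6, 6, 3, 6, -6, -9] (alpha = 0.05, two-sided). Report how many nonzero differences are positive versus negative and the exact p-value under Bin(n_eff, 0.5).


Step 1: Discard zero differences. Original n = 13; n_eff = number of nonzero differences = 13.
Nonzero differences (with sign): +1, -4, +9, -8, -2, +3, -7, +6, +6, +3, +6, -6, -9
Step 2: Count signs: positive = 7, negative = 6.
Step 3: Under H0: P(positive) = 0.5, so the number of positives S ~ Bin(13, 0.5).
Step 4: Two-sided exact p-value = sum of Bin(13,0.5) probabilities at or below the observed probability = 1.000000.
Step 5: alpha = 0.05. fail to reject H0.

n_eff = 13, pos = 7, neg = 6, p = 1.000000, fail to reject H0.


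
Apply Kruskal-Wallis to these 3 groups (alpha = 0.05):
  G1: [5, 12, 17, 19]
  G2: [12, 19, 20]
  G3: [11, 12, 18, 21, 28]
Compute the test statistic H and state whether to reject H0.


Step 1: Combine all N = 12 observations and assign midranks.
sorted (value, group, rank): (5,G1,1), (11,G3,2), (12,G1,4), (12,G2,4), (12,G3,4), (17,G1,6), (18,G3,7), (19,G1,8.5), (19,G2,8.5), (20,G2,10), (21,G3,11), (28,G3,12)
Step 2: Sum ranks within each group.
R_1 = 19.5 (n_1 = 4)
R_2 = 22.5 (n_2 = 3)
R_3 = 36 (n_3 = 5)
Step 3: H = 12/(N(N+1)) * sum(R_i^2/n_i) - 3(N+1)
     = 12/(12*13) * (19.5^2/4 + 22.5^2/3 + 36^2/5) - 3*13
     = 0.076923 * 523.013 - 39
     = 1.231731.
Step 4: Ties present; correction factor C = 1 - 30/(12^3 - 12) = 0.982517. Corrected H = 1.231731 / 0.982517 = 1.253648.
Step 5: Under H0, H ~ chi^2(2); p-value = 0.534286.
Step 6: alpha = 0.05. fail to reject H0.

H = 1.2536, df = 2, p = 0.534286, fail to reject H0.


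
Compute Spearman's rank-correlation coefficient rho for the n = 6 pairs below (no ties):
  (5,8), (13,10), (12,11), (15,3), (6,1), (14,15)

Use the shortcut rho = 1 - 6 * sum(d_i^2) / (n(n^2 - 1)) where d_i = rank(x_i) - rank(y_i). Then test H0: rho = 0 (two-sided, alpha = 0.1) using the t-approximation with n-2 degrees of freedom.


Step 1: Rank x and y separately (midranks; no ties here).
rank(x): 5->1, 13->4, 12->3, 15->6, 6->2, 14->5
rank(y): 8->3, 10->4, 11->5, 3->2, 1->1, 15->6
Step 2: d_i = R_x(i) - R_y(i); compute d_i^2.
  (1-3)^2=4, (4-4)^2=0, (3-5)^2=4, (6-2)^2=16, (2-1)^2=1, (5-6)^2=1
sum(d^2) = 26.
Step 3: rho = 1 - 6*26 / (6*(6^2 - 1)) = 1 - 156/210 = 0.257143.
Step 4: Under H0, t = rho * sqrt((n-2)/(1-rho^2)) = 0.5322 ~ t(4).
Step 5: Two-sided p-value from the t-distribution with 4 df = 0.622787.
Step 6: alpha = 0.1. fail to reject H0.

rho = 0.2571, p = 0.622787, fail to reject H0 at alpha = 0.1.


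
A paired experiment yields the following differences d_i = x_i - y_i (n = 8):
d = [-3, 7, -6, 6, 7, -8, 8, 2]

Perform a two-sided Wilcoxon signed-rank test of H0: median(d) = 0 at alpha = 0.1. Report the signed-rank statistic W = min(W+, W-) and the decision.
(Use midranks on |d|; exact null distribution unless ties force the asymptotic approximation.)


Step 1: Drop any zero differences (none here) and take |d_i|.
|d| = [3, 7, 6, 6, 7, 8, 8, 2]
Step 2: Midrank |d_i| (ties get averaged ranks).
ranks: |3|->2, |7|->5.5, |6|->3.5, |6|->3.5, |7|->5.5, |8|->7.5, |8|->7.5, |2|->1
Step 3: Attach original signs; sum ranks with positive sign and with negative sign.
W+ = 5.5 + 3.5 + 5.5 + 7.5 + 1 = 23
W- = 2 + 3.5 + 7.5 = 13
(Check: W+ + W- = 36 should equal n(n+1)/2 = 36.)
Step 4: Test statistic W = min(W+, W-) = 13.
Step 5: Ties in |d|, so use the tie-corrected normal approximation.
        E[W] = n(n+1)/4 = 8*9/4 = 18.
        Tie groups: |d|=6 (t=2), |d|=7 (t=2), |d|=8 (t=2); sum(t^3 - t) = 18.
        Var[W] = n(n+1)(2n+1)/24 - sum(t^3-t)/48 = 1224/24 - 18/48 = 50.625.
        z = (W - E[W]) / sqrt(Var[W]) = (13 - 18) / 7.1151 = -0.7027.
        Two-sided p = 2*Phi(z) = 0.482225.
Step 6: alpha = 0.1. fail to reject H0.

W+ = 23, W- = 13, W = min = 13, p = 0.482225, fail to reject H0.


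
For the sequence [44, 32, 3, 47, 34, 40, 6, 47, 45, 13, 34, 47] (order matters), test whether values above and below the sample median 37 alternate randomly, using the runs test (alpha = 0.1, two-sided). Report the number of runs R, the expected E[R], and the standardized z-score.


Step 1: Compute median = 37; label A = above, B = below.
Labels in order: ABBABABAABBA  (n_A = 6, n_B = 6)
Step 2: Count runs R = 9.
Step 3: Under H0 (random ordering), E[R] = 2*n_A*n_B/(n_A+n_B) + 1 = 2*6*6/12 + 1 = 7.0000.
        Var[R] = 2*n_A*n_B*(2*n_A*n_B - n_A - n_B) / ((n_A+n_B)^2 * (n_A+n_B-1)) = 4320/1584 = 2.7273.
        SD[R] = 1.6514.
Step 4: Continuity-corrected z = (R - 0.5 - E[R]) / SD[R] = (9 - 0.5 - 7.0000) / 1.6514 = 0.9083.
Step 5: Two-sided p-value via normal approximation = 2*(1 - Phi(|z|)) = 0.363722.
Step 6: alpha = 0.1. fail to reject H0.

R = 9, z = 0.9083, p = 0.363722, fail to reject H0.


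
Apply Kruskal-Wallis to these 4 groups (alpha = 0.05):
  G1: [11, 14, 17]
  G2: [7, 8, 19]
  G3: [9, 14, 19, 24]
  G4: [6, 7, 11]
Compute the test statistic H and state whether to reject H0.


Step 1: Combine all N = 13 observations and assign midranks.
sorted (value, group, rank): (6,G4,1), (7,G2,2.5), (7,G4,2.5), (8,G2,4), (9,G3,5), (11,G1,6.5), (11,G4,6.5), (14,G1,8.5), (14,G3,8.5), (17,G1,10), (19,G2,11.5), (19,G3,11.5), (24,G3,13)
Step 2: Sum ranks within each group.
R_1 = 25 (n_1 = 3)
R_2 = 18 (n_2 = 3)
R_3 = 38 (n_3 = 4)
R_4 = 10 (n_4 = 3)
Step 3: H = 12/(N(N+1)) * sum(R_i^2/n_i) - 3(N+1)
     = 12/(13*14) * (25^2/3 + 18^2/3 + 38^2/4 + 10^2/3) - 3*14
     = 0.065934 * 710.667 - 42
     = 4.857143.
Step 4: Ties present; correction factor C = 1 - 24/(13^3 - 13) = 0.989011. Corrected H = 4.857143 / 0.989011 = 4.911111.
Step 5: Under H0, H ~ chi^2(3); p-value = 0.178423.
Step 6: alpha = 0.05. fail to reject H0.

H = 4.9111, df = 3, p = 0.178423, fail to reject H0.


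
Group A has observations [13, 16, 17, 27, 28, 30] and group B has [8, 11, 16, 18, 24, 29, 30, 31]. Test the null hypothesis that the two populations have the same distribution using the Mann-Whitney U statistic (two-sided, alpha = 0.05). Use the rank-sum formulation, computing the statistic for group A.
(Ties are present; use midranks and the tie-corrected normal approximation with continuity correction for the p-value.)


Step 1: Combine and sort all 14 observations; assign midranks.
sorted (value, group): (8,Y), (11,Y), (13,X), (16,X), (16,Y), (17,X), (18,Y), (24,Y), (27,X), (28,X), (29,Y), (30,X), (30,Y), (31,Y)
ranks: 8->1, 11->2, 13->3, 16->4.5, 16->4.5, 17->6, 18->7, 24->8, 27->9, 28->10, 29->11, 30->12.5, 30->12.5, 31->14
Step 2: Rank sum for X: R1 = 3 + 4.5 + 6 + 9 + 10 + 12.5 = 45.
Step 3: U_X = R1 - n1(n1+1)/2 = 45 - 6*7/2 = 45 - 21 = 24.
       U_Y = n1*n2 - U_X = 48 - 24 = 24.
Step 4: Ties are present, so use the tie-corrected normal approximation (with continuity correction) for the p-value.
Step 5: p-value = 1.000000; compare to alpha = 0.05. fail to reject H0.

U_X = 24, p = 1.000000, fail to reject H0 at alpha = 0.05.


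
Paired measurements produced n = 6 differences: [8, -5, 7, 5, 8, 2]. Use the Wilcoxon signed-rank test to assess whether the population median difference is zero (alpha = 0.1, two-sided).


Step 1: Drop any zero differences (none here) and take |d_i|.
|d| = [8, 5, 7, 5, 8, 2]
Step 2: Midrank |d_i| (ties get averaged ranks).
ranks: |8|->5.5, |5|->2.5, |7|->4, |5|->2.5, |8|->5.5, |2|->1
Step 3: Attach original signs; sum ranks with positive sign and with negative sign.
W+ = 5.5 + 4 + 2.5 + 5.5 + 1 = 18.5
W- = 2.5 = 2.5
(Check: W+ + W- = 21 should equal n(n+1)/2 = 21.)
Step 4: Test statistic W = min(W+, W-) = 2.5.
Step 5: Ties in |d|, so use the tie-corrected normal approximation.
        E[W] = n(n+1)/4 = 6*7/4 = 10.5.
        Tie groups: |d|=5 (t=2), |d|=8 (t=2); sum(t^3 - t) = 12.
        Var[W] = n(n+1)(2n+1)/24 - sum(t^3-t)/48 = 546/24 - 12/48 = 22.5.
        z = (W - E[W]) / sqrt(Var[W]) = (2.5 - 10.5) / 4.7434 = -1.6865.
        Two-sided p = 2*Phi(z) = 0.091690.
Step 6: alpha = 0.1. reject H0.

W+ = 18.5, W- = 2.5, W = min = 2.5, p = 0.091690, reject H0.


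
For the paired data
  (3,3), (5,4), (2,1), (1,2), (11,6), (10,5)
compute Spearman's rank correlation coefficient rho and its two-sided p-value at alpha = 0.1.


Step 1: Rank x and y separately (midranks; no ties here).
rank(x): 3->3, 5->4, 2->2, 1->1, 11->6, 10->5
rank(y): 3->3, 4->4, 1->1, 2->2, 6->6, 5->5
Step 2: d_i = R_x(i) - R_y(i); compute d_i^2.
  (3-3)^2=0, (4-4)^2=0, (2-1)^2=1, (1-2)^2=1, (6-6)^2=0, (5-5)^2=0
sum(d^2) = 2.
Step 3: rho = 1 - 6*2 / (6*(6^2 - 1)) = 1 - 12/210 = 0.942857.
Step 4: Under H0, t = rho * sqrt((n-2)/(1-rho^2)) = 5.6595 ~ t(4).
Step 5: Two-sided p-value from the t-distribution with 4 df = 0.004805.
Step 6: alpha = 0.1. reject H0.

rho = 0.9429, p = 0.004805, reject H0 at alpha = 0.1.


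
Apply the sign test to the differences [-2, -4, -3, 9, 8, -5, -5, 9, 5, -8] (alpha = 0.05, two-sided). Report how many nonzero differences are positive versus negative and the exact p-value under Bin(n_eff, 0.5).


Step 1: Discard zero differences. Original n = 10; n_eff = number of nonzero differences = 10.
Nonzero differences (with sign): -2, -4, -3, +9, +8, -5, -5, +9, +5, -8
Step 2: Count signs: positive = 4, negative = 6.
Step 3: Under H0: P(positive) = 0.5, so the number of positives S ~ Bin(10, 0.5).
Step 4: Two-sided exact p-value = sum of Bin(10,0.5) probabilities at or below the observed probability = 0.753906.
Step 5: alpha = 0.05. fail to reject H0.

n_eff = 10, pos = 4, neg = 6, p = 0.753906, fail to reject H0.


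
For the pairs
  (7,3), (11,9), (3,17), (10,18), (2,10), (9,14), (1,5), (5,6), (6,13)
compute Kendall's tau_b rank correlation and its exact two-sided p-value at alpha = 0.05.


Step 1: Enumerate the 36 unordered pairs (i,j) with i<j and classify each by sign(x_j-x_i) * sign(y_j-y_i).
  (1,2):dx=+4,dy=+6->C; (1,3):dx=-4,dy=+14->D; (1,4):dx=+3,dy=+15->C; (1,5):dx=-5,dy=+7->D
  (1,6):dx=+2,dy=+11->C; (1,7):dx=-6,dy=+2->D; (1,8):dx=-2,dy=+3->D; (1,9):dx=-1,dy=+10->D
  (2,3):dx=-8,dy=+8->D; (2,4):dx=-1,dy=+9->D; (2,5):dx=-9,dy=+1->D; (2,6):dx=-2,dy=+5->D
  (2,7):dx=-10,dy=-4->C; (2,8):dx=-6,dy=-3->C; (2,9):dx=-5,dy=+4->D; (3,4):dx=+7,dy=+1->C
  (3,5):dx=-1,dy=-7->C; (3,6):dx=+6,dy=-3->D; (3,7):dx=-2,dy=-12->C; (3,8):dx=+2,dy=-11->D
  (3,9):dx=+3,dy=-4->D; (4,5):dx=-8,dy=-8->C; (4,6):dx=-1,dy=-4->C; (4,7):dx=-9,dy=-13->C
  (4,8):dx=-5,dy=-12->C; (4,9):dx=-4,dy=-5->C; (5,6):dx=+7,dy=+4->C; (5,7):dx=-1,dy=-5->C
  (5,8):dx=+3,dy=-4->D; (5,9):dx=+4,dy=+3->C; (6,7):dx=-8,dy=-9->C; (6,8):dx=-4,dy=-8->C
  (6,9):dx=-3,dy=-1->C; (7,8):dx=+4,dy=+1->C; (7,9):dx=+5,dy=+8->C; (8,9):dx=+1,dy=+7->C
Step 2: C = 22, D = 14, total pairs = 36.
Step 3: tau = (C - D)/(n(n-1)/2) = (22 - 14)/36 = 0.222222.
Step 4: Exact two-sided p-value (enumerate n! = 362880 permutations of y under H0): p = 0.476709.
Step 5: alpha = 0.05. fail to reject H0.

tau_b = 0.2222 (C=22, D=14), p = 0.476709, fail to reject H0.


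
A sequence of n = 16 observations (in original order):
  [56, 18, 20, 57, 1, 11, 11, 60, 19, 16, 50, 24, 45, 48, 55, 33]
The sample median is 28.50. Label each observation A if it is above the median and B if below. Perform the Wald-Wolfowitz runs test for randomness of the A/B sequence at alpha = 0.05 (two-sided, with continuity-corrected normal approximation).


Step 1: Compute median = 28.50; label A = above, B = below.
Labels in order: ABBABBBABBABAAAA  (n_A = 8, n_B = 8)
Step 2: Count runs R = 9.
Step 3: Under H0 (random ordering), E[R] = 2*n_A*n_B/(n_A+n_B) + 1 = 2*8*8/16 + 1 = 9.0000.
        Var[R] = 2*n_A*n_B*(2*n_A*n_B - n_A - n_B) / ((n_A+n_B)^2 * (n_A+n_B-1)) = 14336/3840 = 3.7333.
        SD[R] = 1.9322.
Step 4: R = E[R], so z = 0 with no continuity correction.
Step 5: Two-sided p-value via normal approximation = 2*(1 - Phi(|z|)) = 1.000000.
Step 6: alpha = 0.05. fail to reject H0.

R = 9, z = 0.0000, p = 1.000000, fail to reject H0.


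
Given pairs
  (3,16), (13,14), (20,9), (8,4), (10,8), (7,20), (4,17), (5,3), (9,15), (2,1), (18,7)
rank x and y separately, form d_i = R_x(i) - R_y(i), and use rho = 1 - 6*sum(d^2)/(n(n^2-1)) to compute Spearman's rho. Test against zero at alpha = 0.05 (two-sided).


Step 1: Rank x and y separately (midranks; no ties here).
rank(x): 3->2, 13->9, 20->11, 8->6, 10->8, 7->5, 4->3, 5->4, 9->7, 2->1, 18->10
rank(y): 16->9, 14->7, 9->6, 4->3, 8->5, 20->11, 17->10, 3->2, 15->8, 1->1, 7->4
Step 2: d_i = R_x(i) - R_y(i); compute d_i^2.
  (2-9)^2=49, (9-7)^2=4, (11-6)^2=25, (6-3)^2=9, (8-5)^2=9, (5-11)^2=36, (3-10)^2=49, (4-2)^2=4, (7-8)^2=1, (1-1)^2=0, (10-4)^2=36
sum(d^2) = 222.
Step 3: rho = 1 - 6*222 / (11*(11^2 - 1)) = 1 - 1332/1320 = -0.009091.
Step 4: Under H0, t = rho * sqrt((n-2)/(1-rho^2)) = -0.0273 ~ t(9).
Step 5: Two-sided p-value from the t-distribution with 9 df = 0.978837.
Step 6: alpha = 0.05. fail to reject H0.

rho = -0.0091, p = 0.978837, fail to reject H0 at alpha = 0.05.


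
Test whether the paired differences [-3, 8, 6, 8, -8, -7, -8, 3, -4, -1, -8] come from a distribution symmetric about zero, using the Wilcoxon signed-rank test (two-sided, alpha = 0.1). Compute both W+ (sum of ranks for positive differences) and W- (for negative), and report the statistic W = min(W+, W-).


Step 1: Drop any zero differences (none here) and take |d_i|.
|d| = [3, 8, 6, 8, 8, 7, 8, 3, 4, 1, 8]
Step 2: Midrank |d_i| (ties get averaged ranks).
ranks: |3|->2.5, |8|->9, |6|->5, |8|->9, |8|->9, |7|->6, |8|->9, |3|->2.5, |4|->4, |1|->1, |8|->9
Step 3: Attach original signs; sum ranks with positive sign and with negative sign.
W+ = 9 + 5 + 9 + 2.5 = 25.5
W- = 2.5 + 9 + 6 + 9 + 4 + 1 + 9 = 40.5
(Check: W+ + W- = 66 should equal n(n+1)/2 = 66.)
Step 4: Test statistic W = min(W+, W-) = 25.5.
Step 5: Ties in |d|, so use the tie-corrected normal approximation.
        E[W] = n(n+1)/4 = 11*12/4 = 33.
        Tie groups: |d|=3 (t=2), |d|=8 (t=5); sum(t^3 - t) = 126.
        Var[W] = n(n+1)(2n+1)/24 - sum(t^3-t)/48 = 3036/24 - 126/48 = 123.875.
        z = (W - E[W]) / sqrt(Var[W]) = (25.5 - 33) / 11.1299 = -0.6739.
        Two-sided p = 2*Phi(z) = 0.500401.
Step 6: alpha = 0.1. fail to reject H0.

W+ = 25.5, W- = 40.5, W = min = 25.5, p = 0.500401, fail to reject H0.


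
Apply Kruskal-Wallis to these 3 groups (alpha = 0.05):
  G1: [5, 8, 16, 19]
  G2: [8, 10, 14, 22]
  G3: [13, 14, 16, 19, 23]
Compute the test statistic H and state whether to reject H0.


Step 1: Combine all N = 13 observations and assign midranks.
sorted (value, group, rank): (5,G1,1), (8,G1,2.5), (8,G2,2.5), (10,G2,4), (13,G3,5), (14,G2,6.5), (14,G3,6.5), (16,G1,8.5), (16,G3,8.5), (19,G1,10.5), (19,G3,10.5), (22,G2,12), (23,G3,13)
Step 2: Sum ranks within each group.
R_1 = 22.5 (n_1 = 4)
R_2 = 25 (n_2 = 4)
R_3 = 43.5 (n_3 = 5)
Step 3: H = 12/(N(N+1)) * sum(R_i^2/n_i) - 3(N+1)
     = 12/(13*14) * (22.5^2/4 + 25^2/4 + 43.5^2/5) - 3*14
     = 0.065934 * 661.263 - 42
     = 1.599725.
Step 4: Ties present; correction factor C = 1 - 24/(13^3 - 13) = 0.989011. Corrected H = 1.599725 / 0.989011 = 1.617500.
Step 5: Under H0, H ~ chi^2(2); p-value = 0.445414.
Step 6: alpha = 0.05. fail to reject H0.

H = 1.6175, df = 2, p = 0.445414, fail to reject H0.


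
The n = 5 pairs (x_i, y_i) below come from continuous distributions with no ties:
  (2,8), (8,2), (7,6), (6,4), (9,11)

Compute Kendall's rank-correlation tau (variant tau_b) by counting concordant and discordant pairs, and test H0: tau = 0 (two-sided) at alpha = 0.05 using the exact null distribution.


Step 1: Enumerate the 10 unordered pairs (i,j) with i<j and classify each by sign(x_j-x_i) * sign(y_j-y_i).
  (1,2):dx=+6,dy=-6->D; (1,3):dx=+5,dy=-2->D; (1,4):dx=+4,dy=-4->D; (1,5):dx=+7,dy=+3->C
  (2,3):dx=-1,dy=+4->D; (2,4):dx=-2,dy=+2->D; (2,5):dx=+1,dy=+9->C; (3,4):dx=-1,dy=-2->C
  (3,5):dx=+2,dy=+5->C; (4,5):dx=+3,dy=+7->C
Step 2: C = 5, D = 5, total pairs = 10.
Step 3: tau = (C - D)/(n(n-1)/2) = (5 - 5)/10 = 0.000000.
Step 4: Exact two-sided p-value (enumerate n! = 120 permutations of y under H0): p = 1.000000.
Step 5: alpha = 0.05. fail to reject H0.

tau_b = 0.0000 (C=5, D=5), p = 1.000000, fail to reject H0.


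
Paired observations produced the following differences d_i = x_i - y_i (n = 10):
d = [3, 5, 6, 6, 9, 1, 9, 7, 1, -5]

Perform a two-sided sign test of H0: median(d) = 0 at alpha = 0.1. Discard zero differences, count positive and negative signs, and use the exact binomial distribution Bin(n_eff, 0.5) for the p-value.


Step 1: Discard zero differences. Original n = 10; n_eff = number of nonzero differences = 10.
Nonzero differences (with sign): +3, +5, +6, +6, +9, +1, +9, +7, +1, -5
Step 2: Count signs: positive = 9, negative = 1.
Step 3: Under H0: P(positive) = 0.5, so the number of positives S ~ Bin(10, 0.5).
Step 4: Two-sided exact p-value = sum of Bin(10,0.5) probabilities at or below the observed probability = 0.021484.
Step 5: alpha = 0.1. reject H0.

n_eff = 10, pos = 9, neg = 1, p = 0.021484, reject H0.


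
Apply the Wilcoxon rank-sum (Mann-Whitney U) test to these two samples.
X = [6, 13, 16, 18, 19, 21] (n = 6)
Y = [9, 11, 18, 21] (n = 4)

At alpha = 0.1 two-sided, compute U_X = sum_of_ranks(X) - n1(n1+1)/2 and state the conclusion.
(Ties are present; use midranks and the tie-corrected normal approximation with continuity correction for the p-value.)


Step 1: Combine and sort all 10 observations; assign midranks.
sorted (value, group): (6,X), (9,Y), (11,Y), (13,X), (16,X), (18,X), (18,Y), (19,X), (21,X), (21,Y)
ranks: 6->1, 9->2, 11->3, 13->4, 16->5, 18->6.5, 18->6.5, 19->8, 21->9.5, 21->9.5
Step 2: Rank sum for X: R1 = 1 + 4 + 5 + 6.5 + 8 + 9.5 = 34.
Step 3: U_X = R1 - n1(n1+1)/2 = 34 - 6*7/2 = 34 - 21 = 13.
       U_Y = n1*n2 - U_X = 24 - 13 = 11.
Step 4: Ties are present, so use the tie-corrected normal approximation (with continuity correction) for the p-value.
Step 5: p-value = 0.914589; compare to alpha = 0.1. fail to reject H0.

U_X = 13, p = 0.914589, fail to reject H0 at alpha = 0.1.


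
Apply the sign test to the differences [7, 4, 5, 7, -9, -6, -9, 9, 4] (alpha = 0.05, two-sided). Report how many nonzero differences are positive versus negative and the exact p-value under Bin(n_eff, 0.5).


Step 1: Discard zero differences. Original n = 9; n_eff = number of nonzero differences = 9.
Nonzero differences (with sign): +7, +4, +5, +7, -9, -6, -9, +9, +4
Step 2: Count signs: positive = 6, negative = 3.
Step 3: Under H0: P(positive) = 0.5, so the number of positives S ~ Bin(9, 0.5).
Step 4: Two-sided exact p-value = sum of Bin(9,0.5) probabilities at or below the observed probability = 0.507812.
Step 5: alpha = 0.05. fail to reject H0.

n_eff = 9, pos = 6, neg = 3, p = 0.507812, fail to reject H0.


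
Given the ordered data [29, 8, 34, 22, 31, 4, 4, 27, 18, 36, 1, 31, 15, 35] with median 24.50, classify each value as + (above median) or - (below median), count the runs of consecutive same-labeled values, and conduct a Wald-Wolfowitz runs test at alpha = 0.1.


Step 1: Compute median = 24.50; label A = above, B = below.
Labels in order: ABABABBABABABA  (n_A = 7, n_B = 7)
Step 2: Count runs R = 13.
Step 3: Under H0 (random ordering), E[R] = 2*n_A*n_B/(n_A+n_B) + 1 = 2*7*7/14 + 1 = 8.0000.
        Var[R] = 2*n_A*n_B*(2*n_A*n_B - n_A - n_B) / ((n_A+n_B)^2 * (n_A+n_B-1)) = 8232/2548 = 3.2308.
        SD[R] = 1.7974.
Step 4: Continuity-corrected z = (R - 0.5 - E[R]) / SD[R] = (13 - 0.5 - 8.0000) / 1.7974 = 2.5036.
Step 5: Two-sided p-value via normal approximation = 2*(1 - Phi(|z|)) = 0.012295.
Step 6: alpha = 0.1. reject H0.

R = 13, z = 2.5036, p = 0.012295, reject H0.


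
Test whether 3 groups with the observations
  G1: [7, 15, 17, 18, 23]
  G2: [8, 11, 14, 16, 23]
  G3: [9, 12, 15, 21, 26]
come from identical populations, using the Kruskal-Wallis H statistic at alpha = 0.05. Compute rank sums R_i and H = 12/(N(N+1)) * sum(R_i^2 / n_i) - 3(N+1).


Step 1: Combine all N = 15 observations and assign midranks.
sorted (value, group, rank): (7,G1,1), (8,G2,2), (9,G3,3), (11,G2,4), (12,G3,5), (14,G2,6), (15,G1,7.5), (15,G3,7.5), (16,G2,9), (17,G1,10), (18,G1,11), (21,G3,12), (23,G1,13.5), (23,G2,13.5), (26,G3,15)
Step 2: Sum ranks within each group.
R_1 = 43 (n_1 = 5)
R_2 = 34.5 (n_2 = 5)
R_3 = 42.5 (n_3 = 5)
Step 3: H = 12/(N(N+1)) * sum(R_i^2/n_i) - 3(N+1)
     = 12/(15*16) * (43^2/5 + 34.5^2/5 + 42.5^2/5) - 3*16
     = 0.050000 * 969.1 - 48
     = 0.455000.
Step 4: Ties present; correction factor C = 1 - 12/(15^3 - 15) = 0.996429. Corrected H = 0.455000 / 0.996429 = 0.456631.
Step 5: Under H0, H ~ chi^2(2); p-value = 0.795873.
Step 6: alpha = 0.05. fail to reject H0.

H = 0.4566, df = 2, p = 0.795873, fail to reject H0.


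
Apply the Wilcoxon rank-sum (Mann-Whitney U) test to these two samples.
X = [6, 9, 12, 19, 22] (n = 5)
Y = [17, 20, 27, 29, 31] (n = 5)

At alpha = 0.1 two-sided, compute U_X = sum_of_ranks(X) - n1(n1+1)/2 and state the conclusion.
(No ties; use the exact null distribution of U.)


Step 1: Combine and sort all 10 observations; assign midranks.
sorted (value, group): (6,X), (9,X), (12,X), (17,Y), (19,X), (20,Y), (22,X), (27,Y), (29,Y), (31,Y)
ranks: 6->1, 9->2, 12->3, 17->4, 19->5, 20->6, 22->7, 27->8, 29->9, 31->10
Step 2: Rank sum for X: R1 = 1 + 2 + 3 + 5 + 7 = 18.
Step 3: U_X = R1 - n1(n1+1)/2 = 18 - 5*6/2 = 18 - 15 = 3.
       U_Y = n1*n2 - U_X = 25 - 3 = 22.
Step 4: No ties, so the exact null distribution of U (based on enumerating the C(10,5) = 252 equally likely rank assignments) gives the two-sided p-value.
Step 5: p-value = 0.055556; compare to alpha = 0.1. reject H0.

U_X = 3, p = 0.055556, reject H0 at alpha = 0.1.


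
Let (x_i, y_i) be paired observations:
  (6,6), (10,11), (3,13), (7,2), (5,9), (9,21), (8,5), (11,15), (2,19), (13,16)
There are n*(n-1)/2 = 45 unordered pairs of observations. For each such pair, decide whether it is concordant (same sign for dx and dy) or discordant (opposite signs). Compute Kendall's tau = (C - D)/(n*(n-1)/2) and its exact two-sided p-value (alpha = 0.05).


Step 1: Enumerate the 45 unordered pairs (i,j) with i<j and classify each by sign(x_j-x_i) * sign(y_j-y_i).
  (1,2):dx=+4,dy=+5->C; (1,3):dx=-3,dy=+7->D; (1,4):dx=+1,dy=-4->D; (1,5):dx=-1,dy=+3->D
  (1,6):dx=+3,dy=+15->C; (1,7):dx=+2,dy=-1->D; (1,8):dx=+5,dy=+9->C; (1,9):dx=-4,dy=+13->D
  (1,10):dx=+7,dy=+10->C; (2,3):dx=-7,dy=+2->D; (2,4):dx=-3,dy=-9->C; (2,5):dx=-5,dy=-2->C
  (2,6):dx=-1,dy=+10->D; (2,7):dx=-2,dy=-6->C; (2,8):dx=+1,dy=+4->C; (2,9):dx=-8,dy=+8->D
  (2,10):dx=+3,dy=+5->C; (3,4):dx=+4,dy=-11->D; (3,5):dx=+2,dy=-4->D; (3,6):dx=+6,dy=+8->C
  (3,7):dx=+5,dy=-8->D; (3,8):dx=+8,dy=+2->C; (3,9):dx=-1,dy=+6->D; (3,10):dx=+10,dy=+3->C
  (4,5):dx=-2,dy=+7->D; (4,6):dx=+2,dy=+19->C; (4,7):dx=+1,dy=+3->C; (4,8):dx=+4,dy=+13->C
  (4,9):dx=-5,dy=+17->D; (4,10):dx=+6,dy=+14->C; (5,6):dx=+4,dy=+12->C; (5,7):dx=+3,dy=-4->D
  (5,8):dx=+6,dy=+6->C; (5,9):dx=-3,dy=+10->D; (5,10):dx=+8,dy=+7->C; (6,7):dx=-1,dy=-16->C
  (6,8):dx=+2,dy=-6->D; (6,9):dx=-7,dy=-2->C; (6,10):dx=+4,dy=-5->D; (7,8):dx=+3,dy=+10->C
  (7,9):dx=-6,dy=+14->D; (7,10):dx=+5,dy=+11->C; (8,9):dx=-9,dy=+4->D; (8,10):dx=+2,dy=+1->C
  (9,10):dx=+11,dy=-3->D
Step 2: C = 24, D = 21, total pairs = 45.
Step 3: tau = (C - D)/(n(n-1)/2) = (24 - 21)/45 = 0.066667.
Step 4: Exact two-sided p-value (enumerate n! = 3628800 permutations of y under H0): p = 0.861801.
Step 5: alpha = 0.05. fail to reject H0.

tau_b = 0.0667 (C=24, D=21), p = 0.861801, fail to reject H0.


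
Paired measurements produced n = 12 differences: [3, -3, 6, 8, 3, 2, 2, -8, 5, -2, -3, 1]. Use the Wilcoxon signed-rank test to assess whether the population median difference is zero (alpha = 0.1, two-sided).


Step 1: Drop any zero differences (none here) and take |d_i|.
|d| = [3, 3, 6, 8, 3, 2, 2, 8, 5, 2, 3, 1]
Step 2: Midrank |d_i| (ties get averaged ranks).
ranks: |3|->6.5, |3|->6.5, |6|->10, |8|->11.5, |3|->6.5, |2|->3, |2|->3, |8|->11.5, |5|->9, |2|->3, |3|->6.5, |1|->1
Step 3: Attach original signs; sum ranks with positive sign and with negative sign.
W+ = 6.5 + 10 + 11.5 + 6.5 + 3 + 3 + 9 + 1 = 50.5
W- = 6.5 + 11.5 + 3 + 6.5 = 27.5
(Check: W+ + W- = 78 should equal n(n+1)/2 = 78.)
Step 4: Test statistic W = min(W+, W-) = 27.5.
Step 5: Ties in |d|, so use the tie-corrected normal approximation.
        E[W] = n(n+1)/4 = 12*13/4 = 39.
        Tie groups: |d|=2 (t=3), |d|=3 (t=4), |d|=8 (t=2); sum(t^3 - t) = 90.
        Var[W] = n(n+1)(2n+1)/24 - sum(t^3-t)/48 = 3900/24 - 90/48 = 160.625.
        z = (W - E[W]) / sqrt(Var[W]) = (27.5 - 39) / 12.6738 = -0.9074.
        Two-sided p = 2*Phi(z) = 0.364204.
Step 6: alpha = 0.1. fail to reject H0.

W+ = 50.5, W- = 27.5, W = min = 27.5, p = 0.364204, fail to reject H0.


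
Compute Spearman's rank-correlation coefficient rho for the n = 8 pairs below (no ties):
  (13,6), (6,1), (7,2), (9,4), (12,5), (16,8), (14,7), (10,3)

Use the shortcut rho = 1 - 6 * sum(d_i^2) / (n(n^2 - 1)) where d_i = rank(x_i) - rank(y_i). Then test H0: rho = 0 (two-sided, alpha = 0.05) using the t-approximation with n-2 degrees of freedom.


Step 1: Rank x and y separately (midranks; no ties here).
rank(x): 13->6, 6->1, 7->2, 9->3, 12->5, 16->8, 14->7, 10->4
rank(y): 6->6, 1->1, 2->2, 4->4, 5->5, 8->8, 7->7, 3->3
Step 2: d_i = R_x(i) - R_y(i); compute d_i^2.
  (6-6)^2=0, (1-1)^2=0, (2-2)^2=0, (3-4)^2=1, (5-5)^2=0, (8-8)^2=0, (7-7)^2=0, (4-3)^2=1
sum(d^2) = 2.
Step 3: rho = 1 - 6*2 / (8*(8^2 - 1)) = 1 - 12/504 = 0.976190.
Step 4: Under H0, t = rho * sqrt((n-2)/(1-rho^2)) = 11.0235 ~ t(6).
Step 5: Two-sided p-value from the t-distribution with 6 df = 0.000033.
Step 6: alpha = 0.05. reject H0.

rho = 0.9762, p = 0.000033, reject H0 at alpha = 0.05.


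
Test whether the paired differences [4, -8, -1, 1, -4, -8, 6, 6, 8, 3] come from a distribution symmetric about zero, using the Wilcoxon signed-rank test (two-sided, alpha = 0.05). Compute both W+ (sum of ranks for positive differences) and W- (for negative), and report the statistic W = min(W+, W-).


Step 1: Drop any zero differences (none here) and take |d_i|.
|d| = [4, 8, 1, 1, 4, 8, 6, 6, 8, 3]
Step 2: Midrank |d_i| (ties get averaged ranks).
ranks: |4|->4.5, |8|->9, |1|->1.5, |1|->1.5, |4|->4.5, |8|->9, |6|->6.5, |6|->6.5, |8|->9, |3|->3
Step 3: Attach original signs; sum ranks with positive sign and with negative sign.
W+ = 4.5 + 1.5 + 6.5 + 6.5 + 9 + 3 = 31
W- = 9 + 1.5 + 4.5 + 9 = 24
(Check: W+ + W- = 55 should equal n(n+1)/2 = 55.)
Step 4: Test statistic W = min(W+, W-) = 24.
Step 5: Ties in |d|, so use the tie-corrected normal approximation.
        E[W] = n(n+1)/4 = 10*11/4 = 27.5.
        Tie groups: |d|=1 (t=2), |d|=4 (t=2), |d|=6 (t=2), |d|=8 (t=3); sum(t^3 - t) = 42.
        Var[W] = n(n+1)(2n+1)/24 - sum(t^3-t)/48 = 2310/24 - 42/48 = 95.375.
        z = (W - E[W]) / sqrt(Var[W]) = (24 - 27.5) / 9.7660 = -0.3584.
        Two-sided p = 2*Phi(z) = 0.720055.
Step 6: alpha = 0.05. fail to reject H0.

W+ = 31, W- = 24, W = min = 24, p = 0.720055, fail to reject H0.


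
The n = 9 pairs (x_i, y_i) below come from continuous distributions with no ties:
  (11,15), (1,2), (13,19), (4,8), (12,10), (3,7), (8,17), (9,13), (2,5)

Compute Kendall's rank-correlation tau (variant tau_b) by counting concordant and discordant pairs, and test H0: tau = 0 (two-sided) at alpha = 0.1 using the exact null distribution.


Step 1: Enumerate the 36 unordered pairs (i,j) with i<j and classify each by sign(x_j-x_i) * sign(y_j-y_i).
  (1,2):dx=-10,dy=-13->C; (1,3):dx=+2,dy=+4->C; (1,4):dx=-7,dy=-7->C; (1,5):dx=+1,dy=-5->D
  (1,6):dx=-8,dy=-8->C; (1,7):dx=-3,dy=+2->D; (1,8):dx=-2,dy=-2->C; (1,9):dx=-9,dy=-10->C
  (2,3):dx=+12,dy=+17->C; (2,4):dx=+3,dy=+6->C; (2,5):dx=+11,dy=+8->C; (2,6):dx=+2,dy=+5->C
  (2,7):dx=+7,dy=+15->C; (2,8):dx=+8,dy=+11->C; (2,9):dx=+1,dy=+3->C; (3,4):dx=-9,dy=-11->C
  (3,5):dx=-1,dy=-9->C; (3,6):dx=-10,dy=-12->C; (3,7):dx=-5,dy=-2->C; (3,8):dx=-4,dy=-6->C
  (3,9):dx=-11,dy=-14->C; (4,5):dx=+8,dy=+2->C; (4,6):dx=-1,dy=-1->C; (4,7):dx=+4,dy=+9->C
  (4,8):dx=+5,dy=+5->C; (4,9):dx=-2,dy=-3->C; (5,6):dx=-9,dy=-3->C; (5,7):dx=-4,dy=+7->D
  (5,8):dx=-3,dy=+3->D; (5,9):dx=-10,dy=-5->C; (6,7):dx=+5,dy=+10->C; (6,8):dx=+6,dy=+6->C
  (6,9):dx=-1,dy=-2->C; (7,8):dx=+1,dy=-4->D; (7,9):dx=-6,dy=-12->C; (8,9):dx=-7,dy=-8->C
Step 2: C = 31, D = 5, total pairs = 36.
Step 3: tau = (C - D)/(n(n-1)/2) = (31 - 5)/36 = 0.722222.
Step 4: Exact two-sided p-value (enumerate n! = 362880 permutations of y under H0): p = 0.005886.
Step 5: alpha = 0.1. reject H0.

tau_b = 0.7222 (C=31, D=5), p = 0.005886, reject H0.


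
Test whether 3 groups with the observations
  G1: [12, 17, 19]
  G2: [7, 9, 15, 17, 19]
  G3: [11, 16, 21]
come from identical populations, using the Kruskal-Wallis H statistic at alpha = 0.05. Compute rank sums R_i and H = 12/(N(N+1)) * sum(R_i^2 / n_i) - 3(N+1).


Step 1: Combine all N = 11 observations and assign midranks.
sorted (value, group, rank): (7,G2,1), (9,G2,2), (11,G3,3), (12,G1,4), (15,G2,5), (16,G3,6), (17,G1,7.5), (17,G2,7.5), (19,G1,9.5), (19,G2,9.5), (21,G3,11)
Step 2: Sum ranks within each group.
R_1 = 21 (n_1 = 3)
R_2 = 25 (n_2 = 5)
R_3 = 20 (n_3 = 3)
Step 3: H = 12/(N(N+1)) * sum(R_i^2/n_i) - 3(N+1)
     = 12/(11*12) * (21^2/3 + 25^2/5 + 20^2/3) - 3*12
     = 0.090909 * 405.333 - 36
     = 0.848485.
Step 4: Ties present; correction factor C = 1 - 12/(11^3 - 11) = 0.990909. Corrected H = 0.848485 / 0.990909 = 0.856269.
Step 5: Under H0, H ~ chi^2(2); p-value = 0.651724.
Step 6: alpha = 0.05. fail to reject H0.

H = 0.8563, df = 2, p = 0.651724, fail to reject H0.


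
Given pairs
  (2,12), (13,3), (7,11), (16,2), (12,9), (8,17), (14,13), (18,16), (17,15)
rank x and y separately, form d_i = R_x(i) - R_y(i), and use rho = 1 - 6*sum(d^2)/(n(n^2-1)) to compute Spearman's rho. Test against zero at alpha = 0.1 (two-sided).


Step 1: Rank x and y separately (midranks; no ties here).
rank(x): 2->1, 13->5, 7->2, 16->7, 12->4, 8->3, 14->6, 18->9, 17->8
rank(y): 12->5, 3->2, 11->4, 2->1, 9->3, 17->9, 13->6, 16->8, 15->7
Step 2: d_i = R_x(i) - R_y(i); compute d_i^2.
  (1-5)^2=16, (5-2)^2=9, (2-4)^2=4, (7-1)^2=36, (4-3)^2=1, (3-9)^2=36, (6-6)^2=0, (9-8)^2=1, (8-7)^2=1
sum(d^2) = 104.
Step 3: rho = 1 - 6*104 / (9*(9^2 - 1)) = 1 - 624/720 = 0.133333.
Step 4: Under H0, t = rho * sqrt((n-2)/(1-rho^2)) = 0.3559 ~ t(7).
Step 5: Two-sided p-value from the t-distribution with 7 df = 0.732368.
Step 6: alpha = 0.1. fail to reject H0.

rho = 0.1333, p = 0.732368, fail to reject H0 at alpha = 0.1.


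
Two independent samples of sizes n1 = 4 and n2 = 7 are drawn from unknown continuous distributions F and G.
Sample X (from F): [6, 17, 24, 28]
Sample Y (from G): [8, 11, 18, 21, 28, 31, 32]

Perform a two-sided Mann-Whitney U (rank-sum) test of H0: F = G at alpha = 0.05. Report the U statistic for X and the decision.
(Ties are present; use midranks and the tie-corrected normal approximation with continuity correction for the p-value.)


Step 1: Combine and sort all 11 observations; assign midranks.
sorted (value, group): (6,X), (8,Y), (11,Y), (17,X), (18,Y), (21,Y), (24,X), (28,X), (28,Y), (31,Y), (32,Y)
ranks: 6->1, 8->2, 11->3, 17->4, 18->5, 21->6, 24->7, 28->8.5, 28->8.5, 31->10, 32->11
Step 2: Rank sum for X: R1 = 1 + 4 + 7 + 8.5 = 20.5.
Step 3: U_X = R1 - n1(n1+1)/2 = 20.5 - 4*5/2 = 20.5 - 10 = 10.5.
       U_Y = n1*n2 - U_X = 28 - 10.5 = 17.5.
Step 4: Ties are present, so use the tie-corrected normal approximation (with continuity correction) for the p-value.
Step 5: p-value = 0.569872; compare to alpha = 0.05. fail to reject H0.

U_X = 10.5, p = 0.569872, fail to reject H0 at alpha = 0.05.
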